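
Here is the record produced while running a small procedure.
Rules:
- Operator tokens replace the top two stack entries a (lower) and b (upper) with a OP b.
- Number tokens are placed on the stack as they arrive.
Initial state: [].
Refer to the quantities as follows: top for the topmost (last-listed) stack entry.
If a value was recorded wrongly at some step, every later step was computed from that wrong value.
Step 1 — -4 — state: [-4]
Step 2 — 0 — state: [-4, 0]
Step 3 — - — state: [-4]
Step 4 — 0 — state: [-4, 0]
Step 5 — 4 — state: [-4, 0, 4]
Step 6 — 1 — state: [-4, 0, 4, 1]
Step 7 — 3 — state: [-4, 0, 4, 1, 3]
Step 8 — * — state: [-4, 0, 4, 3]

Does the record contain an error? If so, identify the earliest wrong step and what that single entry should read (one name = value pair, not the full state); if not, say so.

step 1: push -4: top = -4 -> consistent with the record
step 2: push 0: top = 0 -> no discrepancy
step 3: -4 - 0 = -4 -> exactly as logged
step 4: push 0: top = 0 -> matches
step 5: push 4: top = 4 -> matches
step 6: push 1: top = 1 -> matches
step 7: push 3: top = 3 -> agrees with the record
step 8: 1 * 3 = 3 -> verified
Every step is consistent.

no error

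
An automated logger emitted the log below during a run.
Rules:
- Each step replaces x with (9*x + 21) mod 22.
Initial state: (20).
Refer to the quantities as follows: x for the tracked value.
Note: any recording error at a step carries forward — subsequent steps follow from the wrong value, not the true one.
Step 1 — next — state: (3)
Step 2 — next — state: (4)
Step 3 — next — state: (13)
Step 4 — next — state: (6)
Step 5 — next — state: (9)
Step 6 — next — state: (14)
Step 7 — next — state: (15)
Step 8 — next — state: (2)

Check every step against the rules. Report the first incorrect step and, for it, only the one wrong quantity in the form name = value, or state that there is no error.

no error

Step 1: x = (9*20 + 21) mod 22 = 3 — same as recorded.
Step 2: x = (9*3 + 21) mod 22 = 4 — checks out.
Step 3: x = (9*4 + 21) mod 22 = 13 — no discrepancy.
Step 4: x = (9*13 + 21) mod 22 = 6 — agrees with the log.
Step 5: x = (9*6 + 21) mod 22 = 9 — exactly as logged.
Step 6: x = (9*9 + 21) mod 22 = 14 — same as recorded.
Step 7: x = (9*14 + 21) mod 22 = 15 — consistent with the log.
Step 8: x = (9*15 + 21) mod 22 = 2 — consistent with the log.
No step deviates from the rules.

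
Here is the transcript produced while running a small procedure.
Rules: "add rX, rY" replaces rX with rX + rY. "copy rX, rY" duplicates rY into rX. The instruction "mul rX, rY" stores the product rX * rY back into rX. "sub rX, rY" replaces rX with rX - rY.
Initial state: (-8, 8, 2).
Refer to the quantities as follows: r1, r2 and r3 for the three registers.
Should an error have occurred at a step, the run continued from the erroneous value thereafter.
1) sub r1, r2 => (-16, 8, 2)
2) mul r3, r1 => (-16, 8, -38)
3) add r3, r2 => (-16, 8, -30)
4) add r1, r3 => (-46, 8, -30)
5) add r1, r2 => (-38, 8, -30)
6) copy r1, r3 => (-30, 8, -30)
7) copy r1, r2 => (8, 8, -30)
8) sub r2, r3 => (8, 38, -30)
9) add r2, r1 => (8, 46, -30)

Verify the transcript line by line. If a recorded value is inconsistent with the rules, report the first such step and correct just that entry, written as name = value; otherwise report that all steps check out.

Recomputing the run from the initial state:
step 1: r1 = -16, r2 = 8, r3 = 2
step 2: r1 = -16, r2 = 8, r3 = -32
step 3: r1 = -16, r2 = 8, r3 = -24
step 4: r1 = -40, r2 = 8, r3 = -24
step 5: r1 = -32, r2 = 8, r3 = -24
step 6: r1 = -24, r2 = 8, r3 = -24
step 7: r1 = 8, r2 = 8, r3 = -24
step 8: r1 = 8, r2 = 32, r3 = -24
step 9: r1 = 8, r2 = 40, r3 = -24
The first disagreement with the transcript is at step 2, where the value should be r3 = -32.

step 2, r3 = -32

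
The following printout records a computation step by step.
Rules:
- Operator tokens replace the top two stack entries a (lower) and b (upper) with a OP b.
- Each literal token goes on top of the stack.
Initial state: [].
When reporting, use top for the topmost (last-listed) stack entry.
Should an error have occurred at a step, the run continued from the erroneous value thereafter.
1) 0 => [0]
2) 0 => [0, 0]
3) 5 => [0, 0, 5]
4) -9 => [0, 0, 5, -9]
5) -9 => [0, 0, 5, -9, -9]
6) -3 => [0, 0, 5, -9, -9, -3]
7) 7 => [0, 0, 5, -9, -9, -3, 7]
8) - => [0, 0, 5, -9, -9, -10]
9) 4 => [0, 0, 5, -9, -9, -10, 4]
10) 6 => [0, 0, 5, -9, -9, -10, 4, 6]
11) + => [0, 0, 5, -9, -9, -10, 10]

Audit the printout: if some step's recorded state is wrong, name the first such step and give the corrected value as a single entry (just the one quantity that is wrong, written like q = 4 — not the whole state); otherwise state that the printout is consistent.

no error

1. push 0: top = 0 (no discrepancy)
2. push 0: top = 0 (confirmed correct)
3. push 5: top = 5 (confirmed correct)
4. push -9: top = -9 (verified)
5. push -9: top = -9 (checks out)
6. push -3: top = -3 (matches)
7. push 7: top = 7 (in agreement)
8. -3 - 7 = -10 (checks out)
9. push 4: top = 4 (confirmed correct)
10. push 6: top = 6 (exactly as logged)
11. 4 + 6 = 10 (agrees with the printout)
The whole run recomputes cleanly — no discrepancies.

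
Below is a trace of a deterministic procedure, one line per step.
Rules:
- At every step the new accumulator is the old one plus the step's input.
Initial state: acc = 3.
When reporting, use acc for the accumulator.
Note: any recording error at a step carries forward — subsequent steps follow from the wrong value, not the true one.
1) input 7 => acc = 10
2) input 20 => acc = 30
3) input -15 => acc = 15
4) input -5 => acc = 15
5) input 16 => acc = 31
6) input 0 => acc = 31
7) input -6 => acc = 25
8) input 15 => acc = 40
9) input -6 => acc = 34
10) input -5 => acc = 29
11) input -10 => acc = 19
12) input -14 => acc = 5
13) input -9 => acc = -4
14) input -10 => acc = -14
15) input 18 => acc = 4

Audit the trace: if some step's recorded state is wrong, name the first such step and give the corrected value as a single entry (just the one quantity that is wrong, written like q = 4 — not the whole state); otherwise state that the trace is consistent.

step 4, acc = 10

Recomputing the run from the initial state:
step 1: acc = 10
step 2: acc = 30
step 3: acc = 15
step 4: acc = 10
step 5: acc = 26
step 6: acc = 26
step 7: acc = 20
step 8: acc = 35
step 9: acc = 29
step 10: acc = 24
step 11: acc = 14
step 12: acc = 0
step 13: acc = -9
step 14: acc = -19
step 15: acc = -1
The first disagreement with the trace is at step 4, where the value should be acc = 10.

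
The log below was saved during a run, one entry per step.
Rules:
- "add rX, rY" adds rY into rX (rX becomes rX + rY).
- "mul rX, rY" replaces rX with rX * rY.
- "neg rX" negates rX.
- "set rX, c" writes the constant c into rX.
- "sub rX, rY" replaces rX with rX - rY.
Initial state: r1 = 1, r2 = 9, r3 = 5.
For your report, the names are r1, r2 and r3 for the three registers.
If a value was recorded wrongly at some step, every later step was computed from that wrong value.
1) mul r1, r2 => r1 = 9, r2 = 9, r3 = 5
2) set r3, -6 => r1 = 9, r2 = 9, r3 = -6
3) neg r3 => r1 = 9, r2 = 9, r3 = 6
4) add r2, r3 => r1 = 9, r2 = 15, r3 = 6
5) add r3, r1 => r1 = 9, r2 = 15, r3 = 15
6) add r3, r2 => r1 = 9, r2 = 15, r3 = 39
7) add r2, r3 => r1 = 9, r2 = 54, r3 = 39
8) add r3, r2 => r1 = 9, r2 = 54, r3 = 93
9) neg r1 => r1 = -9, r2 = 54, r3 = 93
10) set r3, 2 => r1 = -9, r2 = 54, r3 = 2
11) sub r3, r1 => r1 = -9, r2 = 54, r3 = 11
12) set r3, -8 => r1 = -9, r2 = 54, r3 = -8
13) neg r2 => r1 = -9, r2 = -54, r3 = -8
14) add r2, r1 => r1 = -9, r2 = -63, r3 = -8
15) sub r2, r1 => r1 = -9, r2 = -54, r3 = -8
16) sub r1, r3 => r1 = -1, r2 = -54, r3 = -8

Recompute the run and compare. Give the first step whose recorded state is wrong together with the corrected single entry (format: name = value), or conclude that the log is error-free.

step 6, r3 = 30

Step 1: r1 = 1 * 9 = 9 — verified.
Step 2: r3 = -6 — in agreement.
Step 3: r3 = -(-6) = 6 — verified.
Step 4: r2 = 9 + 6 = 15 — matches.
Step 5: r3 = 6 + 9 = 15 — agrees with the log.
Step 6: r3 = 15 + 15 = 30 — the entry is off here.
So the first discrepancy is step 6, where the right value is r3 = 30.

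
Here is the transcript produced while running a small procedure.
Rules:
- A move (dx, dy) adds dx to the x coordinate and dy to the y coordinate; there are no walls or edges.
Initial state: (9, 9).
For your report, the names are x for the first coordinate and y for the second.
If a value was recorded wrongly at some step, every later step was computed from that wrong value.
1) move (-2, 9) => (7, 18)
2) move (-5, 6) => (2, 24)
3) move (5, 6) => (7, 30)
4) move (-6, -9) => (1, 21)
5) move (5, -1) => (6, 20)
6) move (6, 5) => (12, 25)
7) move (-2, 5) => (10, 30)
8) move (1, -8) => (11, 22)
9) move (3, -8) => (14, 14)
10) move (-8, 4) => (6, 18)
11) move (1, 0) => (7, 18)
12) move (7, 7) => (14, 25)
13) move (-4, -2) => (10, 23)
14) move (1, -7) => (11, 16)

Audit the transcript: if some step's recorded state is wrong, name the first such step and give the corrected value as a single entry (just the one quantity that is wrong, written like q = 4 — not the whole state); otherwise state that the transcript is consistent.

Step 1: x = 9 + (-2) = 7, y = 9 + (9) = 18 — confirmed correct.
Step 2: x = 7 + (-5) = 2, y = 18 + (6) = 24 — same as recorded.
Step 3: x = 2 + (5) = 7, y = 24 + (6) = 30 — verified.
Step 4: x = 7 + (-6) = 1, y = 30 + (-9) = 21 — matches.
Step 5: x = 1 + (5) = 6, y = 21 + (-1) = 20 — verified.
Step 6: x = 6 + (6) = 12, y = 20 + (5) = 25 — consistent with the transcript.
Step 7: x = 12 + (-2) = 10, y = 25 + (5) = 30 — same as recorded.
Step 8: x = 10 + (1) = 11, y = 30 + (-8) = 22 — no discrepancy.
Step 9: x = 11 + (3) = 14, y = 22 + (-8) = 14 — consistent with the transcript.
Step 10: x = 14 + (-8) = 6, y = 14 + (4) = 18 — agrees with the transcript.
Step 11: x = 6 + (1) = 7, y = 18 + (0) = 18 — exactly as logged.
Step 12: x = 7 + (7) = 14, y = 18 + (7) = 25 — in agreement.
Step 13: x = 14 + (-4) = 10, y = 25 + (-2) = 23 — exactly as logged.
Step 14: x = 10 + (1) = 11, y = 23 + (-7) = 16 — no discrepancy.
Nothing is out of place; the run is error-free.

no error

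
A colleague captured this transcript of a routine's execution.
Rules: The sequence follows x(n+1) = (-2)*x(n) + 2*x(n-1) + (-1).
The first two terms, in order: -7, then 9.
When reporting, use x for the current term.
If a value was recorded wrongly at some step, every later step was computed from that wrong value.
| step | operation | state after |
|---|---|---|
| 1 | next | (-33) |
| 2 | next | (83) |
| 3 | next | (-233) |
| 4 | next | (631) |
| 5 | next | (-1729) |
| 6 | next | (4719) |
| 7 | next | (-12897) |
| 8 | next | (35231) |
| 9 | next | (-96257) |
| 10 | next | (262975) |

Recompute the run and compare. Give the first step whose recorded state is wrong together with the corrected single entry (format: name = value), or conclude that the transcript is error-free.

step 1: x = -2*(9) + (2)*(-7) + (-1) = -33 -> checks out
step 2: x = -2*(-33) + (2)*(9) + (-1) = 83 -> verified
step 3: x = -2*(83) + (2)*(-33) + (-1) = -233 -> no discrepancy
step 4: x = -2*(-233) + (2)*(83) + (-1) = 631 -> consistent with the transcript
step 5: x = -2*(631) + (2)*(-233) + (-1) = -1729 -> no discrepancy
step 6: x = -2*(-1729) + (2)*(631) + (-1) = 4719 -> no discrepancy
step 7: x = -2*(4719) + (2)*(-1729) + (-1) = -12897 -> no discrepancy
step 8: x = -2*(-12897) + (2)*(4719) + (-1) = 35231 -> confirmed correct
step 9: x = -2*(35231) + (2)*(-12897) + (-1) = -96257 -> exactly as logged
step 10: x = -2*(-96257) + (2)*(35231) + (-1) = 262975 -> no discrepancy
Each recorded entry agrees with the recomputation.

no error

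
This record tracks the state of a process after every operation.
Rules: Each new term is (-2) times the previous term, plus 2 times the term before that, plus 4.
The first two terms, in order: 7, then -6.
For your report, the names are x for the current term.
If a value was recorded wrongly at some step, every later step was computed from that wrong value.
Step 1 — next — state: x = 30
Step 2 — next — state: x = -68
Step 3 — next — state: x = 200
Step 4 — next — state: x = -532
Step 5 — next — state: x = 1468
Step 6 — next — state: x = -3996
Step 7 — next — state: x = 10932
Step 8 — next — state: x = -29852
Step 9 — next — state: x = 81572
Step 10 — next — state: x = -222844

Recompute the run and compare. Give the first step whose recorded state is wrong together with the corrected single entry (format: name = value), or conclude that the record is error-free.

step 1: x = -2*(-6) + (2)*(7) + (4) = 30 -> in agreement
step 2: x = -2*(30) + (2)*(-6) + (4) = -68 -> verified
step 3: x = -2*(-68) + (2)*(30) + (4) = 200 -> agrees with the record
step 4: x = -2*(200) + (2)*(-68) + (4) = -532 -> agrees with the record
step 5: x = -2*(-532) + (2)*(200) + (4) = 1468 -> consistent with the record
step 6: x = -2*(1468) + (2)*(-532) + (4) = -3996 -> in agreement
step 7: x = -2*(-3996) + (2)*(1468) + (4) = 10932 -> same as recorded
step 8: x = -2*(10932) + (2)*(-3996) + (4) = -29852 -> confirmed correct
step 9: x = -2*(-29852) + (2)*(10932) + (4) = 81572 -> matches
step 10: x = -2*(81572) + (2)*(-29852) + (4) = -222844 -> checks out
All entries verified; no error found.

no error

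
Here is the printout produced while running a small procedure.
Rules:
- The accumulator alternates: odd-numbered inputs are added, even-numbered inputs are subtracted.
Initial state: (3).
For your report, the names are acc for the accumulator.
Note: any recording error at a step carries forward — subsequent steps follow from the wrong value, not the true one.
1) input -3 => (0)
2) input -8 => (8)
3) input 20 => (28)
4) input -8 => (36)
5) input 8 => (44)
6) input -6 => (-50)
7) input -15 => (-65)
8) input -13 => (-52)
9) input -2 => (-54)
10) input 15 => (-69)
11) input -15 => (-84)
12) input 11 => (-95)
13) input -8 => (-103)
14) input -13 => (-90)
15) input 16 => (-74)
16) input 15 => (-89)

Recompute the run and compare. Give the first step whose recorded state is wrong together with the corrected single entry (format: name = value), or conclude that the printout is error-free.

step 6, acc = 50

Recomputing the run from the initial state:
step 1: acc = 0
step 2: acc = 8
step 3: acc = 28
step 4: acc = 36
step 5: acc = 44
step 6: acc = 50
step 7: acc = 35
step 8: acc = 48
step 9: acc = 46
step 10: acc = 31
step 11: acc = 16
step 12: acc = 5
step 13: acc = -3
step 14: acc = 10
step 15: acc = 26
step 16: acc = 11
The first disagreement with the printout is at step 6, where the value should be acc = 50.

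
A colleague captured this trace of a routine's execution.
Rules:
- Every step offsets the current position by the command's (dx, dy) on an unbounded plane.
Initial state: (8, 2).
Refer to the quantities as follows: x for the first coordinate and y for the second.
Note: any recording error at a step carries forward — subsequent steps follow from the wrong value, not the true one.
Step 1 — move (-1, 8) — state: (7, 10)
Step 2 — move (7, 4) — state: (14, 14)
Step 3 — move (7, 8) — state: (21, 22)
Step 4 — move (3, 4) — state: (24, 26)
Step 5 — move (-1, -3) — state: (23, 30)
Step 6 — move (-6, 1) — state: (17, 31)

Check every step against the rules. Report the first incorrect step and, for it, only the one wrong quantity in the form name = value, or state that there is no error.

step 1: x = 8 + (-1) = 7, y = 2 + (8) = 10 -> checks out
step 2: x = 7 + (7) = 14, y = 10 + (4) = 14 -> exactly as logged
step 3: x = 14 + (7) = 21, y = 14 + (8) = 22 -> no discrepancy
step 4: x = 21 + (3) = 24, y = 22 + (4) = 26 -> exactly as logged
step 5: x = 24 + (-1) = 23, y = 26 + (-3) = 23 -> the entry is off here
Step 5 is the first one off; corrected, y = 23.

step 5, y = 23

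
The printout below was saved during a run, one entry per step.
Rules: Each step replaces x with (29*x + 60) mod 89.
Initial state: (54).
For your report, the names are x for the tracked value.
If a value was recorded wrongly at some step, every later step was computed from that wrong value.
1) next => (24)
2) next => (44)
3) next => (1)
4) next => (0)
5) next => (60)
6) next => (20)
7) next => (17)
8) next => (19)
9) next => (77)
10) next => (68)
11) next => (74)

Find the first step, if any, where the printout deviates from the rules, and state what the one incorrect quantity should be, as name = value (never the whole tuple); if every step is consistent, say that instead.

no error

step 1: x = (29*54 + 60) mod 89 = 24 -> agrees with the printout
step 2: x = (29*24 + 60) mod 89 = 44 -> exactly as logged
step 3: x = (29*44 + 60) mod 89 = 1 -> verified
step 4: x = (29*1 + 60) mod 89 = 0 -> same as recorded
step 5: x = (29*0 + 60) mod 89 = 60 -> matches
step 6: x = (29*60 + 60) mod 89 = 20 -> in agreement
step 7: x = (29*20 + 60) mod 89 = 17 -> agrees with the printout
step 8: x = (29*17 + 60) mod 89 = 19 -> consistent with the printout
step 9: x = (29*19 + 60) mod 89 = 77 -> consistent with the printout
step 10: x = (29*77 + 60) mod 89 = 68 -> exactly as logged
step 11: x = (29*68 + 60) mod 89 = 74 -> exactly as logged
Every step is consistent.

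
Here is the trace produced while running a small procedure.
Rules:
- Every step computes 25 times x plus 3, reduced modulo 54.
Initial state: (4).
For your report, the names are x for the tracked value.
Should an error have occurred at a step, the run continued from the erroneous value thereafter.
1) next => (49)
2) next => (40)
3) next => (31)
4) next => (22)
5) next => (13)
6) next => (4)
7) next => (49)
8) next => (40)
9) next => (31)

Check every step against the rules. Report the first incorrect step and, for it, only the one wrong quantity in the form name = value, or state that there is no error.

Step 1: x = (25*4 + 3) mod 54 = 49 — matches.
Step 2: x = (25*49 + 3) mod 54 = 40 — exactly as logged.
Step 3: x = (25*40 + 3) mod 54 = 31 — exactly as logged.
Step 4: x = (25*31 + 3) mod 54 = 22 — agrees with the trace.
Step 5: x = (25*22 + 3) mod 54 = 13 — matches.
Step 6: x = (25*13 + 3) mod 54 = 4 — no discrepancy.
Step 7: x = (25*4 + 3) mod 54 = 49 — consistent with the trace.
Step 8: x = (25*49 + 3) mod 54 = 40 — consistent with the trace.
Step 9: x = (25*40 + 3) mod 54 = 31 — matches.
No step deviates from the rules.

no error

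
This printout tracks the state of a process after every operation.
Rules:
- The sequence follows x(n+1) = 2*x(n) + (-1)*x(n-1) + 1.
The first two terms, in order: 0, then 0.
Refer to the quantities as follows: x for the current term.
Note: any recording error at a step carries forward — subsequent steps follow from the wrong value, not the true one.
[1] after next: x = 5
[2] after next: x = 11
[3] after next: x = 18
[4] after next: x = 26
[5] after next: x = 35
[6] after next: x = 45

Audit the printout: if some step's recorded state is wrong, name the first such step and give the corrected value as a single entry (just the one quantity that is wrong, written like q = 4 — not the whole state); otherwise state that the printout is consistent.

step 1, x = 1

1. x = 2*(0) + (-1)*(0) + (1) = 1 (a discrepancy with the printout)
First incorrect step: 1; the correct value is x = 1.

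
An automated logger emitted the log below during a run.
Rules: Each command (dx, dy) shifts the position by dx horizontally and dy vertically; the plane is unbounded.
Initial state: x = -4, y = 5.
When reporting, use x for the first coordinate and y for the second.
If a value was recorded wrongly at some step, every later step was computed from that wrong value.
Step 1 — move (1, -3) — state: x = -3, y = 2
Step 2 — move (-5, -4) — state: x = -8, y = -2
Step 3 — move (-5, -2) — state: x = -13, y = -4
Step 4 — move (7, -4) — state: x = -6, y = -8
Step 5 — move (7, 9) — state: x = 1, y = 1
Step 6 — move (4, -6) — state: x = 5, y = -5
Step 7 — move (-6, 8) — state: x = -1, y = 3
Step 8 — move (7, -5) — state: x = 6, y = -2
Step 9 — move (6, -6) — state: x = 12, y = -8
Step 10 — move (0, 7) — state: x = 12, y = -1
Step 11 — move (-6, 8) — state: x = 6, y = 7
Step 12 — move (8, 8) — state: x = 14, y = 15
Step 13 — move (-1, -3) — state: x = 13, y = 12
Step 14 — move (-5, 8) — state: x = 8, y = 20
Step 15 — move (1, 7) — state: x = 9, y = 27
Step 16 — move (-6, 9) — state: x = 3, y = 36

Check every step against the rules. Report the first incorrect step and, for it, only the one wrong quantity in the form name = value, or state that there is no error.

no error

Recomputing the run from the initial state:
step 1: x = -3, y = 2
step 2: x = -8, y = -2
step 3: x = -13, y = -4
step 4: x = -6, y = -8
step 5: x = 1, y = 1
step 6: x = 5, y = -5
step 7: x = -1, y = 3
step 8: x = 6, y = -2
step 9: x = 12, y = -8
step 10: x = 12, y = -1
step 11: x = 6, y = 7
step 12: x = 14, y = 15
step 13: x = 13, y = 12
step 14: x = 8, y = 20
step 15: x = 9, y = 27
step 16: x = 3, y = 36
This matches the log at every step.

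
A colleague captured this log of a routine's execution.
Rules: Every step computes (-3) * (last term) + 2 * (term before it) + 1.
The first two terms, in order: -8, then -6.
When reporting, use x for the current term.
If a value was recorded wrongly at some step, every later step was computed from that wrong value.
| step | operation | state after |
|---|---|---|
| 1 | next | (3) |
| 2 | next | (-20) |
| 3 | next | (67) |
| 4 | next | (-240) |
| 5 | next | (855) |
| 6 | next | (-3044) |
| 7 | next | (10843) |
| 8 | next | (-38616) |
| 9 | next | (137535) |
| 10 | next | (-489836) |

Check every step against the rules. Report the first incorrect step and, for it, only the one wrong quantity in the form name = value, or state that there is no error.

step 1: x = -3*(-6) + (2)*(-8) + (1) = 3 -> same as recorded
step 2: x = -3*(3) + (2)*(-6) + (1) = -20 -> same as recorded
step 3: x = -3*(-20) + (2)*(3) + (1) = 67 -> same as recorded
step 4: x = -3*(67) + (2)*(-20) + (1) = -240 -> agrees with the log
step 5: x = -3*(-240) + (2)*(67) + (1) = 855 -> no discrepancy
step 6: x = -3*(855) + (2)*(-240) + (1) = -3044 -> agrees with the log
step 7: x = -3*(-3044) + (2)*(855) + (1) = 10843 -> consistent with the log
step 8: x = -3*(10843) + (2)*(-3044) + (1) = -38616 -> same as recorded
step 9: x = -3*(-38616) + (2)*(10843) + (1) = 137535 -> in agreement
step 10: x = -3*(137535) + (2)*(-38616) + (1) = -489836 -> agrees with the log
All entries verified; no error found.

no error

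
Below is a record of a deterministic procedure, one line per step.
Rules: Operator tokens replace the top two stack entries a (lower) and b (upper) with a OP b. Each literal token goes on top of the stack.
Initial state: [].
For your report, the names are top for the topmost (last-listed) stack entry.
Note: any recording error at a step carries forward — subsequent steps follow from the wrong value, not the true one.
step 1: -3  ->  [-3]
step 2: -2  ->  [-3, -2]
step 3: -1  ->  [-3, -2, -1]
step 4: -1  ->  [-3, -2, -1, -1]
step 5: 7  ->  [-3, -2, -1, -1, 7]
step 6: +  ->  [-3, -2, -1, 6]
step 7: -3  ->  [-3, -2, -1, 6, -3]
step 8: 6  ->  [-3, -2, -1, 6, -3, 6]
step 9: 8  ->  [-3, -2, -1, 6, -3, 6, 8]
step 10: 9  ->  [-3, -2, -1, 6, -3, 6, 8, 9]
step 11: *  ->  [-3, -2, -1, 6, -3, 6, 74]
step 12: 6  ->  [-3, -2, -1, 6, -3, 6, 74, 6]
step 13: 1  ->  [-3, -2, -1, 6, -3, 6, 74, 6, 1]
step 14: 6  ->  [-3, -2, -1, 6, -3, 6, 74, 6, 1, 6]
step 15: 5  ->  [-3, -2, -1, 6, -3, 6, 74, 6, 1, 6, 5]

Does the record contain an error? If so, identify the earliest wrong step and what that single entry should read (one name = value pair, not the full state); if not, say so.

step 11, top = 72

step 1: push -3: top = -3 -> verified
step 2: push -2: top = -2 -> no discrepancy
step 3: push -1: top = -1 -> matches
step 4: push -1: top = -1 -> no discrepancy
step 5: push 7: top = 7 -> matches
step 6: -1 + 7 = 6 -> in agreement
step 7: push -3: top = -3 -> same as recorded
step 8: push 6: top = 6 -> agrees with the record
step 9: push 8: top = 8 -> checks out
step 10: push 9: top = 9 -> no discrepancy
step 11: 8 * 9 = 72 -> this is not what the record shows
First deviation found at step 11; the corrected entry is top = 72.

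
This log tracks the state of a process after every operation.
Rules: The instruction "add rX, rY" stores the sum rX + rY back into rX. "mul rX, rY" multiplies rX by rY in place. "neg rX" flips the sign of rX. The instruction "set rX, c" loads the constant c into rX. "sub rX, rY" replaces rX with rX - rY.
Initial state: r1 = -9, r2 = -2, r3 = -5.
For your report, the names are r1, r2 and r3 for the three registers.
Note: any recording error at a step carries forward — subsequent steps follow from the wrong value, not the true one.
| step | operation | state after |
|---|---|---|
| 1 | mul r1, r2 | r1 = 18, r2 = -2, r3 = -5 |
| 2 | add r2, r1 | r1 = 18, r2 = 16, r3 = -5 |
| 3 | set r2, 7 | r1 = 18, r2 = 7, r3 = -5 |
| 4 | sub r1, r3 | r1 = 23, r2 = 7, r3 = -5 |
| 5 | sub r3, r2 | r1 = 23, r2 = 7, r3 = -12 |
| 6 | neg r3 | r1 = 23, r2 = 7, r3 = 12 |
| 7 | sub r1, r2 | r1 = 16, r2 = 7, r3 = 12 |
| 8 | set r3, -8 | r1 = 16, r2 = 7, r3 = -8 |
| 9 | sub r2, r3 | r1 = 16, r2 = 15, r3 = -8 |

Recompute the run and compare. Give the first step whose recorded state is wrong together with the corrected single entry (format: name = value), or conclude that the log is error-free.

Step 1: r1 = -9 * -2 = 18 — exactly as logged.
Step 2: r2 = -2 + 18 = 16 — checks out.
Step 3: r2 = 7 — consistent with the log.
Step 4: r1 = 18 - -5 = 23 — agrees with the log.
Step 5: r3 = -5 - 7 = -12 — same as recorded.
Step 6: r3 = -(-12) = 12 — verified.
Step 7: r1 = 23 - 7 = 16 — no discrepancy.
Step 8: r3 = -8 — confirmed correct.
Step 9: r2 = 7 - -8 = 15 — exactly as logged.
Nothing is out of place; the run is error-free.

no error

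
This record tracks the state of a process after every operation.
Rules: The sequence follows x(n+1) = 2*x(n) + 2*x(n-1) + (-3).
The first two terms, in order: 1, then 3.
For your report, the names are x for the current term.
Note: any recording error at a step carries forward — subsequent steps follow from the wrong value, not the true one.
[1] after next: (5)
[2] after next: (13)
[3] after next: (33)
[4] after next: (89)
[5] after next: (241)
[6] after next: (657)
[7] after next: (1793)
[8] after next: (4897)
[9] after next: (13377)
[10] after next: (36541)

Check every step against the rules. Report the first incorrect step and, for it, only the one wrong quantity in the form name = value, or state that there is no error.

1. x = 2*(3) + (2)*(1) + (-3) = 5 (checks out)
2. x = 2*(5) + (2)*(3) + (-3) = 13 (agrees with the record)
3. x = 2*(13) + (2)*(5) + (-3) = 33 (matches)
4. x = 2*(33) + (2)*(13) + (-3) = 89 (same as recorded)
5. x = 2*(89) + (2)*(33) + (-3) = 241 (consistent with the record)
6. x = 2*(241) + (2)*(89) + (-3) = 657 (consistent with the record)
7. x = 2*(657) + (2)*(241) + (-3) = 1793 (no discrepancy)
8. x = 2*(1793) + (2)*(657) + (-3) = 4897 (verified)
9. x = 2*(4897) + (2)*(1793) + (-3) = 13377 (same as recorded)
10. x = 2*(13377) + (2)*(4897) + (-3) = 36545 (the recorded entry deviates here)
Step 10 is the first one off; corrected, x = 36545.

step 10, x = 36545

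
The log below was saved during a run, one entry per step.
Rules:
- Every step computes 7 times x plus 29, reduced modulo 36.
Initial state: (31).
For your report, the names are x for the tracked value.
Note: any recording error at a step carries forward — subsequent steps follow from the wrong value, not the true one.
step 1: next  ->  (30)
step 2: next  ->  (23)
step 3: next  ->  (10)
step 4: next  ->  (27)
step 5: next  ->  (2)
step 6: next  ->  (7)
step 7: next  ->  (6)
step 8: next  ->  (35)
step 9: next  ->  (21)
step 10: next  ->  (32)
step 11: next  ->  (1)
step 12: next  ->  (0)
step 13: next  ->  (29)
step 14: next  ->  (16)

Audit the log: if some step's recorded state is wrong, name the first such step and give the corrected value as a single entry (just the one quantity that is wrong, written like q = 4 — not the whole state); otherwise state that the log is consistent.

Recomputing the run from the initial state:
step 1: x = 30
step 2: x = 23
step 3: x = 10
step 4: x = 27
step 5: x = 2
step 6: x = 7
step 7: x = 6
step 8: x = 35
step 9: x = 22
step 10: x = 3
step 11: x = 14
step 12: x = 19
step 13: x = 18
step 14: x = 11
The first disagreement with the log is at step 9, where the value should be x = 22.

step 9, x = 22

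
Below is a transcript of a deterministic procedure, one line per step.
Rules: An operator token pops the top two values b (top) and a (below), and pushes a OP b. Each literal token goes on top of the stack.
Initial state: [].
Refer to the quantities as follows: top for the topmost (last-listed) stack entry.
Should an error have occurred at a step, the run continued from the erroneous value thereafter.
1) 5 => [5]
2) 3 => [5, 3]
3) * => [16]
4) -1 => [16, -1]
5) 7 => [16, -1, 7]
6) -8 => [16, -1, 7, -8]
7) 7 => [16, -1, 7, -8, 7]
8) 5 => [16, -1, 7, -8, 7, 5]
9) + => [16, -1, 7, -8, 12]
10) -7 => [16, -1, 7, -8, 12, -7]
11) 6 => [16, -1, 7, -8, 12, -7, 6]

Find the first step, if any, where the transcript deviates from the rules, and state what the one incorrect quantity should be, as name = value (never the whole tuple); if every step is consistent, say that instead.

Recomputing the run from the initial state:
step 1: [5]
step 2: [5, 3]
step 3: [15]
step 4: [15, -1]
step 5: [15, -1, 7]
step 6: [15, -1, 7, -8]
step 7: [15, -1, 7, -8, 7]
step 8: [15, -1, 7, -8, 7, 5]
step 9: [15, -1, 7, -8, 12]
step 10: [15, -1, 7, -8, 12, -7]
step 11: [15, -1, 7, -8, 12, -7, 6]
The first disagreement with the transcript is at step 3, where the value should be top = 15.

step 3, top = 15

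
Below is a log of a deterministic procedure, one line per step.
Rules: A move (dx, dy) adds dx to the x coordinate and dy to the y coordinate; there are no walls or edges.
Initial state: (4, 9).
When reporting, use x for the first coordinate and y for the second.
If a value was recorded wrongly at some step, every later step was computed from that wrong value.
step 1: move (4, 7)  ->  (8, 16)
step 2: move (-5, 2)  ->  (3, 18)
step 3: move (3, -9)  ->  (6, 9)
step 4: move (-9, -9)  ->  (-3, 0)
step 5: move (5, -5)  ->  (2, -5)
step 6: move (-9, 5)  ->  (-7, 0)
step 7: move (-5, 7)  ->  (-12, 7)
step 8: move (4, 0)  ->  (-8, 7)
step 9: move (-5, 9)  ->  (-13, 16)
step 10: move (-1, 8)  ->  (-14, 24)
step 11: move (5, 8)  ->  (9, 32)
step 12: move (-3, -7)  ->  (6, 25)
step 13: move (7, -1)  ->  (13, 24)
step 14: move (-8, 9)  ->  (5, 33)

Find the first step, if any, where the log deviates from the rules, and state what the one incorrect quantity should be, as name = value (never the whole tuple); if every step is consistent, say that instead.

1. x = 4 + (4) = 8, y = 9 + (7) = 16 (checks out)
2. x = 8 + (-5) = 3, y = 16 + (2) = 18 (verified)
3. x = 3 + (3) = 6, y = 18 + (-9) = 9 (verified)
4. x = 6 + (-9) = -3, y = 9 + (-9) = 0 (checks out)
5. x = -3 + (5) = 2, y = 0 + (-5) = -5 (same as recorded)
6. x = 2 + (-9) = -7, y = -5 + (5) = 0 (same as recorded)
7. x = -7 + (-5) = -12, y = 0 + (7) = 7 (confirmed correct)
8. x = -12 + (4) = -8, y = 7 + (0) = 7 (no discrepancy)
9. x = -8 + (-5) = -13, y = 7 + (9) = 16 (no discrepancy)
10. x = -13 + (-1) = -14, y = 16 + (8) = 24 (consistent with the log)
11. x = -14 + (5) = -9, y = 24 + (8) = 32 (the recorded entry deviates here)
The audit stops at step 11: the recorded entry is wrong and should be x = -9.

step 11, x = -9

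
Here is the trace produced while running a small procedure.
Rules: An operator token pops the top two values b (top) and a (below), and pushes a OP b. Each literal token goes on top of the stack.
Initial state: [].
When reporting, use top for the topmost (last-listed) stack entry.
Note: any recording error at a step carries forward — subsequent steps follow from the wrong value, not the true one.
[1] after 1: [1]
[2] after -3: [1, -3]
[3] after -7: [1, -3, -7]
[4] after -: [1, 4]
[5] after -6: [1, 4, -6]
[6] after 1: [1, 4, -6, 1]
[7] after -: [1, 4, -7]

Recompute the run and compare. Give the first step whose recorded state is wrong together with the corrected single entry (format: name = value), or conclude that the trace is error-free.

no error

1. push 1: top = 1 (consistent with the trace)
2. push -3: top = -3 (exactly as logged)
3. push -7: top = -7 (in agreement)
4. -3 - -7 = 4 (checks out)
5. push -6: top = -6 (consistent with the trace)
6. push 1: top = 1 (exactly as logged)
7. -6 - 1 = -7 (in agreement)
All steps check out; nothing to correct.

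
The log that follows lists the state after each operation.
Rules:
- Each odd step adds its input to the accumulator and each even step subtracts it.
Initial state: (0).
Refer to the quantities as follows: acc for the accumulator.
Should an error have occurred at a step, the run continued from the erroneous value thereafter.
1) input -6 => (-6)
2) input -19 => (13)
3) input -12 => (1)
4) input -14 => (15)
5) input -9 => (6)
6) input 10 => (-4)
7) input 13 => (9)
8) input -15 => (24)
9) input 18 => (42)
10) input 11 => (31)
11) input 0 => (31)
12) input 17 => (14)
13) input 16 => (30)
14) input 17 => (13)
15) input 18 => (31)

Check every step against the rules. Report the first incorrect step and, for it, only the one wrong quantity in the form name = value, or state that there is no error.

no error

1. acc = 0 + -6 = -6 (verified)
2. acc = -6 - -19 = 13 (verified)
3. acc = 13 + -12 = 1 (matches)
4. acc = 1 - -14 = 15 (in agreement)
5. acc = 15 + -9 = 6 (checks out)
6. acc = 6 - 10 = -4 (no discrepancy)
7. acc = -4 + 13 = 9 (no discrepancy)
8. acc = 9 - -15 = 24 (matches)
9. acc = 24 + 18 = 42 (no discrepancy)
10. acc = 42 - 11 = 31 (exactly as logged)
11. acc = 31 + 0 = 31 (verified)
12. acc = 31 - 17 = 14 (no discrepancy)
13. acc = 14 + 16 = 30 (exactly as logged)
14. acc = 30 - 17 = 13 (in agreement)
15. acc = 13 + 18 = 31 (verified)
All entries verified; no error found.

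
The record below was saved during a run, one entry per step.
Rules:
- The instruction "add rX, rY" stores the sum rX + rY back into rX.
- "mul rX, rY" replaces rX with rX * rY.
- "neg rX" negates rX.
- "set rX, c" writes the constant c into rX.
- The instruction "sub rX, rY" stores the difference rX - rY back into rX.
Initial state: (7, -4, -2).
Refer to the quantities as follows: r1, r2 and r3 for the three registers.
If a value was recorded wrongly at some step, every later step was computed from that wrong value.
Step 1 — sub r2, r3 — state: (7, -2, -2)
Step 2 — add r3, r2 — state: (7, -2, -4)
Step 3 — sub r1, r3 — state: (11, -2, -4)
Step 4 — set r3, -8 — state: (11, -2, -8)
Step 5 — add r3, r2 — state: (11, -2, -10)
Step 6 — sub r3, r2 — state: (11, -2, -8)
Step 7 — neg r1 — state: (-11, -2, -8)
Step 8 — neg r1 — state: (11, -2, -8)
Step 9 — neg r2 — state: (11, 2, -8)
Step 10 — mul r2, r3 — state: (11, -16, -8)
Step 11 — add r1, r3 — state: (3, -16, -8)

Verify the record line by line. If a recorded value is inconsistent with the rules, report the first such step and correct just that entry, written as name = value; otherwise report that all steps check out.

step 1: r2 = -4 - -2 = -2 -> exactly as logged
step 2: r3 = -2 + -2 = -4 -> checks out
step 3: r1 = 7 - -4 = 11 -> consistent with the record
step 4: r3 = -8 -> no discrepancy
step 5: r3 = -8 + -2 = -10 -> checks out
step 6: r3 = -10 - -2 = -8 -> matches
step 7: r1 = -(11) = -11 -> exactly as logged
step 8: r1 = -(-11) = 11 -> verified
step 9: r2 = -(-2) = 2 -> in agreement
step 10: r2 = 2 * -8 = -16 -> verified
step 11: r1 = 11 + -8 = 3 -> confirmed correct
The whole run recomputes cleanly — no discrepancies.

no error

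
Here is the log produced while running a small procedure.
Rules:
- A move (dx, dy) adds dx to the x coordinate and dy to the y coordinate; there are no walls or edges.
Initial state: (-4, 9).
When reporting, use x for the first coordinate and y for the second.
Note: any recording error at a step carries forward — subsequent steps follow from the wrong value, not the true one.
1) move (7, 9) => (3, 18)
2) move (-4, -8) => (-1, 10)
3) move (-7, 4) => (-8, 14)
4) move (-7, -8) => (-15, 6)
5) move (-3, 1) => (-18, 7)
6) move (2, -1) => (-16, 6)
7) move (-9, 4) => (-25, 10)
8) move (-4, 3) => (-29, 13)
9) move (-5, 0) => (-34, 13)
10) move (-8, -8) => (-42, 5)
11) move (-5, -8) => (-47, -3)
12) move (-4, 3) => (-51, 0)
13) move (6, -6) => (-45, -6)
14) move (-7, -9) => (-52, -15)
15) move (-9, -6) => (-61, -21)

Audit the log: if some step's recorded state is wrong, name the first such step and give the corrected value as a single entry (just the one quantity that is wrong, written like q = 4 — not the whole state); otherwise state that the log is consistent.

Step 1: x = -4 + (7) = 3, y = 9 + (9) = 18 — agrees with the log.
Step 2: x = 3 + (-4) = -1, y = 18 + (-8) = 10 — exactly as logged.
Step 3: x = -1 + (-7) = -8, y = 10 + (4) = 14 — agrees with the log.
Step 4: x = -8 + (-7) = -15, y = 14 + (-8) = 6 — matches.
Step 5: x = -15 + (-3) = -18, y = 6 + (1) = 7 — agrees with the log.
Step 6: x = -18 + (2) = -16, y = 7 + (-1) = 6 — same as recorded.
Step 7: x = -16 + (-9) = -25, y = 6 + (4) = 10 — exactly as logged.
Step 8: x = -25 + (-4) = -29, y = 10 + (3) = 13 — same as recorded.
Step 9: x = -29 + (-5) = -34, y = 13 + (0) = 13 — consistent with the log.
Step 10: x = -34 + (-8) = -42, y = 13 + (-8) = 5 — confirmed correct.
Step 11: x = -42 + (-5) = -47, y = 5 + (-8) = -3 — agrees with the log.
Step 12: x = -47 + (-4) = -51, y = -3 + (3) = 0 — same as recorded.
Step 13: x = -51 + (6) = -45, y = 0 + (-6) = -6 — no discrepancy.
Step 14: x = -45 + (-7) = -52, y = -6 + (-9) = -15 — no discrepancy.
Step 15: x = -52 + (-9) = -61, y = -15 + (-6) = -21 — agrees with the log.
The whole run recomputes cleanly — no discrepancies.

no error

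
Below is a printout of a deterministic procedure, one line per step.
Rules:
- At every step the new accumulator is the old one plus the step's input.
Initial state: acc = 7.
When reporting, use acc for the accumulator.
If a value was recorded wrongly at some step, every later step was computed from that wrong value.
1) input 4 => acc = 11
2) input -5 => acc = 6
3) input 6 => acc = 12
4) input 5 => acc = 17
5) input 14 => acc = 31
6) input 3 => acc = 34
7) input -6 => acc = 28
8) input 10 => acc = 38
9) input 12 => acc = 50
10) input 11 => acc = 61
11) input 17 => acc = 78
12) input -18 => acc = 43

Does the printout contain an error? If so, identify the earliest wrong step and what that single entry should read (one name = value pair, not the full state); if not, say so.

step 12, acc = 60

1. acc = 7 + 4 = 11 (verified)
2. acc = 11 + -5 = 6 (confirmed correct)
3. acc = 6 + 6 = 12 (consistent with the printout)
4. acc = 12 + 5 = 17 (same as recorded)
5. acc = 17 + 14 = 31 (consistent with the printout)
6. acc = 31 + 3 = 34 (confirmed correct)
7. acc = 34 + -6 = 28 (matches)
8. acc = 28 + 10 = 38 (same as recorded)
9. acc = 38 + 12 = 50 (consistent with the printout)
10. acc = 50 + 11 = 61 (checks out)
11. acc = 61 + 17 = 78 (checks out)
12. acc = 78 + -18 = 60 (the printout has a different value)
That makes step 12 the first incorrect line — acc = 60 is what it should show.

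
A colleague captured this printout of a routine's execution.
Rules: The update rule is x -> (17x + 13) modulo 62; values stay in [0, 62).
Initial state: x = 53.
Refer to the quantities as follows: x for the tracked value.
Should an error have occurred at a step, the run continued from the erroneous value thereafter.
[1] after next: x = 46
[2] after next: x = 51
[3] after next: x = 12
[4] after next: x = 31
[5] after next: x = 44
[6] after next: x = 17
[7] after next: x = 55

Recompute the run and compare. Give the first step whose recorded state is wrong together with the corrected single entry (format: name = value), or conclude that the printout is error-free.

step 7, x = 54

Step 1: x = (17*53 + 13) mod 62 = 46 — in agreement.
Step 2: x = (17*46 + 13) mod 62 = 51 — matches.
Step 3: x = (17*51 + 13) mod 62 = 12 — in agreement.
Step 4: x = (17*12 + 13) mod 62 = 31 — agrees with the printout.
Step 5: x = (17*31 + 13) mod 62 = 44 — consistent with the printout.
Step 6: x = (17*44 + 13) mod 62 = 17 — verified.
Step 7: x = (17*17 + 13) mod 62 = 54 — first mismatch against the printout.
The audit stops at step 7: the recorded entry is wrong and should be x = 54.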